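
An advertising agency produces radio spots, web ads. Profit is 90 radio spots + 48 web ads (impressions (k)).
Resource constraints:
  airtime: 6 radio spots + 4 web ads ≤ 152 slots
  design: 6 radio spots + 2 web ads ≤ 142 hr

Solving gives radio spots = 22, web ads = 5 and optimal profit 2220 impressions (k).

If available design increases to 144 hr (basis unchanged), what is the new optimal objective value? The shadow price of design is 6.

Δb = 2, so new z* = 2220 + (6)·(2) = 2220 + 12 = 2232.

2232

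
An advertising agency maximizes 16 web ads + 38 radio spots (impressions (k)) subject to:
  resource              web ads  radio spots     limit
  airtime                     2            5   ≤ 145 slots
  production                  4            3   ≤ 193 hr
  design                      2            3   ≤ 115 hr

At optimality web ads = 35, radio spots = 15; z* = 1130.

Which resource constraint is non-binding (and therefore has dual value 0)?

airtime: 145/145 (binding)
production: 185/193 (slack 8)
design: 115/115 (binding)
By complementary slackness, a constraint with positive slack has shadow price 0 → production.

production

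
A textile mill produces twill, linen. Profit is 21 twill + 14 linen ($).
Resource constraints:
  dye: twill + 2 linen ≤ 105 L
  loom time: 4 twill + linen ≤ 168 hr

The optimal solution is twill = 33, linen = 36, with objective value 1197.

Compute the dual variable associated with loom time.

4

Check each constraint at x*: dye 105/105 (tight); loom time 168/168 (tight).
From A_Bᵀ y = c: 1·y_dye + 4·y_loom time = 21; 2·y_dye + 1·y_loom time = 14.
Solving: y_dye = 5, y_loom time = 4.
Shadow price of loom time = 4.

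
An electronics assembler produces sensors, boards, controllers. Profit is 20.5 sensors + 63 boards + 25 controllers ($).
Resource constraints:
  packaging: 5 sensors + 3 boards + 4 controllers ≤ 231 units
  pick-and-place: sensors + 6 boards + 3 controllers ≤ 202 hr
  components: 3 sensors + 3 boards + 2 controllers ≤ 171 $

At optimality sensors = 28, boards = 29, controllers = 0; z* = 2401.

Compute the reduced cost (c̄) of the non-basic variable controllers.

Check each constraint at x*: packaging 227/231 (slack 4); pick-and-place 202/202 (tight); components 171/171 (tight).
Slack constraints have shadow price 0 (complementary slackness).
The binding rows give the dual system: 1·y_pick-and-place + 3·y_components = 20.5 and 6·y_pick-and-place + 3·y_components = 63.
This yields shadow prices y_pick-and-place = 8.5, y_components = 4.
Reduced cost of controllers: c₃ − yᵀa₃ = 25 − (8.5·3 + 4·2) = 25 − 33.5 = -8.5.

-8.5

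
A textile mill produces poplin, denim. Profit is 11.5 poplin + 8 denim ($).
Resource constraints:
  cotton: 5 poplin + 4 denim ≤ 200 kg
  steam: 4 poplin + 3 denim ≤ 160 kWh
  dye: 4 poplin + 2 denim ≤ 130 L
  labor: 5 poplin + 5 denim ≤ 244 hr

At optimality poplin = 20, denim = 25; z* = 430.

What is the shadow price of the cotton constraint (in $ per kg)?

1.5

Binding: cotton and dye. Non-binding: steam (5 unused), labor (19 unused).
By complementary slackness, y = 0 for the non-binding constraints.
The binding rows give the dual system: 5·y_cotton + 4·y_dye = 11.5 and 4·y_cotton + 2·y_dye = 8.
Solving: y_cotton = 1.5, y_dye = 1.
Shadow price of cotton = 1.5.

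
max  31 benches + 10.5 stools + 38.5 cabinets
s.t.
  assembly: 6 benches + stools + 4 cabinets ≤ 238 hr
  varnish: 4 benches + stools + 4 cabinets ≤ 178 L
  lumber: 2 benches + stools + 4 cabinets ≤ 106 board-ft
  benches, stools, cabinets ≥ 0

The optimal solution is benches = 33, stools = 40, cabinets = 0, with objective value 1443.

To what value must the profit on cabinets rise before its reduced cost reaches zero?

42

Binding: assembly and lumber. Non-binding: varnish (6 unused).
Since varnish is not tight, its dual is 0.
The binding rows give the dual system: 6·y_assembly + 2·y_lumber = 31 and 1·y_assembly + 1·y_lumber = 10.5.
→ y_assembly = 2.5 and y_lumber = 8.
cabinets enters the basis when its profit ≥ yᵀa₃ = 2.5·4 + 8·4 = 42.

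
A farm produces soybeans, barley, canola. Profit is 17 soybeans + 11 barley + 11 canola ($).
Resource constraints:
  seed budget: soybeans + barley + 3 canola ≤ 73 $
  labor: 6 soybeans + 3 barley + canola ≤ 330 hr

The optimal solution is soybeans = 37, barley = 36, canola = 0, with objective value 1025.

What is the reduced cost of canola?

-6

Check each constraint at x*: seed budget 73/73 (tight); labor 330/330 (tight).
Dual feasibility on the basic columns requires 1·y_seed budget + 6·y_labor = 17, 1·y_seed budget + 3·y_labor = 11.
→ y_seed budget = 5 and y_labor = 2.
Reduced cost of canola: c₃ − yᵀa₃ = 11 − (5·3 + 2·1) = 11 − 17 = -6.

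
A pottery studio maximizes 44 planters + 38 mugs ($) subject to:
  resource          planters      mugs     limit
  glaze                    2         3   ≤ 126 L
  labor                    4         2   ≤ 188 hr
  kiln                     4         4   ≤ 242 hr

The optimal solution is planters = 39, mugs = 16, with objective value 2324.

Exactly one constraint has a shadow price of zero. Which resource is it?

glaze: 126/126 (binding)
labor: 188/188 (binding)
kiln: 220/242 (slack 22)
By complementary slackness, a constraint with positive slack has shadow price 0 → kiln.

kiln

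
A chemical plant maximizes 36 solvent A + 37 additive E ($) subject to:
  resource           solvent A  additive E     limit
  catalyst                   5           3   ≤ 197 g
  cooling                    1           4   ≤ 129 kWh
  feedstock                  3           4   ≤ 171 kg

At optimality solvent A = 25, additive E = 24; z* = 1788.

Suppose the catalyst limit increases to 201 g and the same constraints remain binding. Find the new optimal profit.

1800

Binding: catalyst and feedstock. Non-binding: cooling (8 unused).
Since cooling is not tight, its dual is 0.
From A_Bᵀ y = c: 5·y_catalyst + 3·y_feedstock = 36; 3·y_catalyst + 4·y_feedstock = 37.
Solving: y_catalyst = 3, y_feedstock = 7.
Δz = y_catalyst·Δb = 3 × (4) = 12, so new z* = 1788 + 12 = 1800.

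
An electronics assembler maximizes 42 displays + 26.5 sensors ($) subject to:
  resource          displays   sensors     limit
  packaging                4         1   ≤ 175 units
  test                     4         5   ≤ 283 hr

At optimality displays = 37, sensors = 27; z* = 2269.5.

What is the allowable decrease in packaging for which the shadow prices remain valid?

118.4

Binding constraints: packaging, test. The basis is B = [[4,1],[4,5]] with det 16.
Per unit decrease in packaging, x* moves by d = (-0.3125, 0.25).
The basis stays optimal until displays reaches 0; allowable decrease = 118.4 units.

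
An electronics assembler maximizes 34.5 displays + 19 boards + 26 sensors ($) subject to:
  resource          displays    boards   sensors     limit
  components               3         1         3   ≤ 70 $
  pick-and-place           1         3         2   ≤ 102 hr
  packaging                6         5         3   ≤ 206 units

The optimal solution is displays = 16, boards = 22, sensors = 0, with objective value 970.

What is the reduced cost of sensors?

Check each constraint at x*: components 70/70 (tight); pick-and-place 82/102 (slack 20); packaging 206/206 (tight).
Since pick-and-place is not tight, its dual is 0.
From A_Bᵀ y = c: 3·y_components + 6·y_packaging = 34.5; 1·y_components + 5·y_packaging = 19.
→ y_components = 6.5 and y_packaging = 2.5.
Reduced cost of sensors: c₃ − yᵀa₃ = 26 − (6.5·3 + 2.5·3) = 26 − 27 = -1.

-1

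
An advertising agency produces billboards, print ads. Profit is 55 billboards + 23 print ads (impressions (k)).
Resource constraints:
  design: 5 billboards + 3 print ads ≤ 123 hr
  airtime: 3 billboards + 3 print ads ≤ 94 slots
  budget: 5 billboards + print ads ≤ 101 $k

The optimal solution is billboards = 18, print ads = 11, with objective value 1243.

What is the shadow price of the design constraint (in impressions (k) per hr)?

Check each constraint at x*: design 123/123 (tight); airtime 87/94 (slack 7); budget 101/101 (tight).
By complementary slackness, y = 0 for the non-binding constraint.
From A_Bᵀ y = c: 5·y_design + 5·y_budget = 55; 3·y_design + 1·y_budget = 23.
Solving: y_design = 6, y_budget = 5.
Shadow price of design = 6.

6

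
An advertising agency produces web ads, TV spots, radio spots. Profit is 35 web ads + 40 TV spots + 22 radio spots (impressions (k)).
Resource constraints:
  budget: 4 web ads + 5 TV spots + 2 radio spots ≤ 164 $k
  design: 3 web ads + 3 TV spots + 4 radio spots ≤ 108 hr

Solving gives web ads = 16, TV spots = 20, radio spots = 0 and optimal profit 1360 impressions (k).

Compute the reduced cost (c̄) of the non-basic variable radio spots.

At the optimum: budget uses 164 of 164 (binding); design uses 108 of 108 (binding).
From A_Bᵀ y = c: 4·y_budget + 3·y_design = 35; 5·y_budget + 3·y_design = 40.
→ y_budget = 5 and y_design = 5.
Reduced cost of radio spots: c₃ − yᵀa₃ = 22 − (5·2 + 5·4) = 22 − 30 = -8.

-8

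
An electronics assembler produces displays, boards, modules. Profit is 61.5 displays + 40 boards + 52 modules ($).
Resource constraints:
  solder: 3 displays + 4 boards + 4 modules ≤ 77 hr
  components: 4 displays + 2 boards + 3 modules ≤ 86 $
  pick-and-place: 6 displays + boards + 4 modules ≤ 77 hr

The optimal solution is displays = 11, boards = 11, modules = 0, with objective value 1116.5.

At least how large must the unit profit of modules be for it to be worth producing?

Binding: solder and pick-and-place. Non-binding: components (20 unused).
By complementary slackness, y = 0 for the non-binding constraint.
Dual feasibility on the basic columns requires 3·y_solder + 6·y_pick-and-place = 61.5, 4·y_solder + 1·y_pick-and-place = 40.
This yields shadow prices y_solder = 8.5, y_pick-and-place = 6.
modules enters the basis when its profit ≥ yᵀa₃ = 8.5·4 + 6·4 = 58.

58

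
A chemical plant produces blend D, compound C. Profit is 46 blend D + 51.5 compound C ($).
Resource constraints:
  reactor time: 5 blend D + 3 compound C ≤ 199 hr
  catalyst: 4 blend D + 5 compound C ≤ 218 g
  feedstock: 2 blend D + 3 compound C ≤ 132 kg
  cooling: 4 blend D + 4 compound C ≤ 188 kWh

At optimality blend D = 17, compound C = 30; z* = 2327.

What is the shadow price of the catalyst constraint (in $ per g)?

Binding: catalyst and cooling. Non-binding: reactor time (24 unused), feedstock (8 unused).
Since reactor time, feedstock are not tight, their duals are 0.
Dual feasibility on the basic columns requires 4·y_catalyst + 4·y_cooling = 46, 5·y_catalyst + 4·y_cooling = 51.5.
→ y_catalyst = 5.5 and y_cooling = 6.
Shadow price of catalyst = 5.5.

5.5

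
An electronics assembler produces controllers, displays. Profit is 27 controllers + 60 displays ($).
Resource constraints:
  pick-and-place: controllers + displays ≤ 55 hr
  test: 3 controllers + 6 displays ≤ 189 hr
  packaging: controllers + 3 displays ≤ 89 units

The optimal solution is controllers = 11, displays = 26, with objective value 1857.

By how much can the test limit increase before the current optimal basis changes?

Binding constraints: test, packaging. The basis is B = [[3,6],[1,3]] with det 3.
Per unit increase in test, x* moves by d = (1, -0.3333).
The basis stays optimal until pick-and-place becomes binding; allowable increase = 27 hr.

27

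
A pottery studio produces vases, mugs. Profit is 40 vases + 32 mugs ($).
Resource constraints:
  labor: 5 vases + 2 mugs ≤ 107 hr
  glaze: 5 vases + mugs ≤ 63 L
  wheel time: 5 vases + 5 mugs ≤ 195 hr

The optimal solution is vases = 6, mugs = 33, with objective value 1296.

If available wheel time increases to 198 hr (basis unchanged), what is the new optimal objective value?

Binding: glaze and wheel time. Non-binding: labor (11 unused).
Slack constraints have shadow price 0 (complementary slackness).
From A_Bᵀ y = c: 5·y_glaze + 5·y_wheel time = 40; 1·y_glaze + 5·y_wheel time = 32.
This yields shadow prices y_glaze = 2, y_wheel time = 6.
Δz = y_wheel time·Δb = 6 × (3) = 18, so new z* = 1296 + 18 = 1314.

1314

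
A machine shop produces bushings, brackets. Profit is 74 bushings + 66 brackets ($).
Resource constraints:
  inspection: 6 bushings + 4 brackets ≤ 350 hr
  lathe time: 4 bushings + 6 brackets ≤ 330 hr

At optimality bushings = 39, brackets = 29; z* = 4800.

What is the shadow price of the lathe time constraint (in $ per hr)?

At the optimum: inspection uses 350 of 350 (binding); lathe time uses 330 of 330 (binding).
From A_Bᵀ y = c: 6·y_inspection + 4·y_lathe time = 74; 4·y_inspection + 6·y_lathe time = 66.
This yields shadow prices y_inspection = 9, y_lathe time = 5.
Shadow price of lathe time = 5.

5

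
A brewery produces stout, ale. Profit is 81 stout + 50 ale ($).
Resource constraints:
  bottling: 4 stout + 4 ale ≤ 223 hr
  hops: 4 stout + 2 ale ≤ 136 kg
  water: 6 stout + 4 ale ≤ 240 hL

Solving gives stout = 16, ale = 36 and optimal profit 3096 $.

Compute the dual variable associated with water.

Check each constraint at x*: bottling 208/223 (slack 15); hops 136/136 (tight); water 240/240 (tight).
By complementary slackness, y = 0 for the non-binding constraint.
Dual feasibility on the basic columns requires 4·y_hops + 6·y_water = 81, 2·y_hops + 4·y_water = 50.
→ y_hops = 6 and y_water = 9.5.
Shadow price of water = 9.5.

9.5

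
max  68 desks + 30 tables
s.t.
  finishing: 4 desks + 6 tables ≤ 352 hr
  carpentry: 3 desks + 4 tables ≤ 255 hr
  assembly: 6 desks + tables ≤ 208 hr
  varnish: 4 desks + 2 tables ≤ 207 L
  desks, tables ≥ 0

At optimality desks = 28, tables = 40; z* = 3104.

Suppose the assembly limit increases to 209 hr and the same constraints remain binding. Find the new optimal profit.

Check each constraint at x*: finishing 352/352 (tight); carpentry 244/255 (slack 11); assembly 208/208 (tight); varnish 192/207 (slack 15).
Since carpentry, varnish are not tight, their duals are 0.
Dual feasibility on the basic columns requires 4·y_finishing + 6·y_assembly = 68, 6·y_finishing + 1·y_assembly = 30.
→ y_finishing = 3.5 and y_assembly = 9.
Δz = y_assembly·Δb = 9 × (1) = 9, so new z* = 3104 + 9 = 3113.

3113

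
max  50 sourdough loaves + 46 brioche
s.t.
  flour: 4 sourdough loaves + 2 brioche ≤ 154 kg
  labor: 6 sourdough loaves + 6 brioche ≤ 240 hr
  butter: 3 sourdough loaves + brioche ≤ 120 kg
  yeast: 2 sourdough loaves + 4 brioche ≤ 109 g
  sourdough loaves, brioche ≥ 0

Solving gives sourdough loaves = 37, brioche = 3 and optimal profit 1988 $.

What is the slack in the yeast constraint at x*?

yeast used = 2·37 + 4·3 = 86; slack = 109 − 86 = 23.

23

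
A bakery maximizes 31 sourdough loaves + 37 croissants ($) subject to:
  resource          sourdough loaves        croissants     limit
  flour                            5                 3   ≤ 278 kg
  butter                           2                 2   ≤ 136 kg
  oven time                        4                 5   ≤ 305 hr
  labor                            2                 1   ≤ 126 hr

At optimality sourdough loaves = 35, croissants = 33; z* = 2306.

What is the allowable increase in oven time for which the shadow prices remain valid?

35

Binding constraints: butter, oven time. The basis is B = [[2,2],[4,5]] with det 2.
Per unit increase in oven time, x* moves by d = (-1, 1).
The basis stays optimal until sourdough loaves reaches 0; allowable increase = 35 hr.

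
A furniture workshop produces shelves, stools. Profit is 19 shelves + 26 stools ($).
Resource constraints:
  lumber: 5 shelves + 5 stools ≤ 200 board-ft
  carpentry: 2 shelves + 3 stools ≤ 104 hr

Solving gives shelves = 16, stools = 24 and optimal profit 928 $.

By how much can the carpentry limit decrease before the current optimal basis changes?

24

Binding constraints: lumber, carpentry. The basis is B = [[5,5],[2,3]] with det 5.
Per unit decrease in carpentry, x* moves by d = (1, -1).
The basis stays optimal until stools reaches 0; allowable decrease = 24 hr.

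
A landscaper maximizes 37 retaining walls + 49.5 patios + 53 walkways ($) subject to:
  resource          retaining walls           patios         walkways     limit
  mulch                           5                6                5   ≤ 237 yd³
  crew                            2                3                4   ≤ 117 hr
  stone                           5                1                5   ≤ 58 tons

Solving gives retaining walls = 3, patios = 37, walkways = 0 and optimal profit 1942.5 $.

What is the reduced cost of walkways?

Binding: mulch and crew. Non-binding: stone (6 unused).
Since stone is not tight, its dual is 0.
From A_Bᵀ y = c: 5·y_mulch + 2·y_crew = 37; 6·y_mulch + 3·y_crew = 49.5.
Solving: y_mulch = 4, y_crew = 8.5.
Reduced cost of walkways: c₃ − yᵀa₃ = 53 − (4·5 + 8.5·4) = 53 − 54 = -1.

-1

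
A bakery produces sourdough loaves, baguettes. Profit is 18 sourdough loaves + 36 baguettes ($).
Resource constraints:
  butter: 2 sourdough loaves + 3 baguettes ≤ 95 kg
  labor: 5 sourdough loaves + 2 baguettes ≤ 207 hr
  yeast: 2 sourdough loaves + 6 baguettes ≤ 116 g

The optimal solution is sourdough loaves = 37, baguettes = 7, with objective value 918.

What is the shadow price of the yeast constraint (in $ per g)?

3

Check each constraint at x*: butter 95/95 (tight); labor 199/207 (slack 8); yeast 116/116 (tight).
Since labor is not tight, its dual is 0.
Dual feasibility on the basic columns requires 2·y_butter + 2·y_yeast = 18, 3·y_butter + 6·y_yeast = 36.
→ y_butter = 6 and y_yeast = 3.
Shadow price of yeast = 3.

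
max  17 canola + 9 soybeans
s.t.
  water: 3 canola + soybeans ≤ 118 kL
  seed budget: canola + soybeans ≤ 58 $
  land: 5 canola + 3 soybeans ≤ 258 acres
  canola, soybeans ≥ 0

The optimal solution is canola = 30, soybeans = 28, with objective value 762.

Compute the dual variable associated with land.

Check each constraint at x*: water 118/118 (tight); seed budget 58/58 (tight); land 234/258 (slack 24).
By complementary slackness, y = 0 for the non-binding constraint.
The binding rows give the dual system: 3·y_water + 1·y_seed budget = 17 and 1·y_water + 1·y_seed budget = 9.
This yields shadow prices y_water = 4, y_seed budget = 5.
Shadow price of land = 0.

0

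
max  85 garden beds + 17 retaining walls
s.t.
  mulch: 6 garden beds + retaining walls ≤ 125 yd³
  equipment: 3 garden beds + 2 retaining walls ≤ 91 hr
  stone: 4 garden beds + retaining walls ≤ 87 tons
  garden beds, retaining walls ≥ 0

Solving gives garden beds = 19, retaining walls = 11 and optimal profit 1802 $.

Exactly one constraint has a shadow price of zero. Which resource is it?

mulch: 125/125 (binding)
equipment: 79/91 (slack 12)
stone: 87/87 (binding)
By complementary slackness, a constraint with positive slack has shadow price 0 → equipment.

equipment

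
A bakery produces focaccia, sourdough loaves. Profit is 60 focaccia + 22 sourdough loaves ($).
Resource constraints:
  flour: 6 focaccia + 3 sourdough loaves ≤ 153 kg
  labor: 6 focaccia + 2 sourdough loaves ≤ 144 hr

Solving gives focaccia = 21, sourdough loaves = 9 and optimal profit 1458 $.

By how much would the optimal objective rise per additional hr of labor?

8

At the optimum: flour uses 153 of 153 (binding); labor uses 144 of 144 (binding).
From A_Bᵀ y = c: 6·y_flour + 6·y_labor = 60; 3·y_flour + 2·y_labor = 22.
Solving: y_flour = 2, y_labor = 8.
Shadow price of labor = 8.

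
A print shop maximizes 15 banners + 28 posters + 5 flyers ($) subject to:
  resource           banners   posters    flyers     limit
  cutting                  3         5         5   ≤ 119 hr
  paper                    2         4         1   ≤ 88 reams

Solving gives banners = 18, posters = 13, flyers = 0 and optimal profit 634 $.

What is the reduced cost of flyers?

-9.5

Check each constraint at x*: cutting 119/119 (tight); paper 88/88 (tight).
From A_Bᵀ y = c: 3·y_cutting + 2·y_paper = 15; 5·y_cutting + 4·y_paper = 28.
This yields shadow prices y_cutting = 2, y_paper = 4.5.
Reduced cost of flyers: c₃ − yᵀa₃ = 5 − (2·5 + 4.5·1) = 5 − 14.5 = -9.5.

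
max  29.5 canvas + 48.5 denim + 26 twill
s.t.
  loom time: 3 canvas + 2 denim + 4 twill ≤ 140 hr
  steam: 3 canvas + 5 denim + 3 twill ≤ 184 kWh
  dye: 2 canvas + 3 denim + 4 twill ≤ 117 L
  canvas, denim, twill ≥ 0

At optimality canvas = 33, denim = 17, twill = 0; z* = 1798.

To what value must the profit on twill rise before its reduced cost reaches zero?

Check each constraint at x*: loom time 133/140 (slack 7); steam 184/184 (tight); dye 117/117 (tight).
Slack constraints have shadow price 0 (complementary slackness).
Dual feasibility on the basic columns requires 3·y_steam + 2·y_dye = 29.5, 5·y_steam + 3·y_dye = 48.5.
Solving: y_steam = 8.5, y_dye = 2.
twill enters the basis when its profit ≥ yᵀa₃ = 8.5·3 + 2·4 = 33.5.

33.5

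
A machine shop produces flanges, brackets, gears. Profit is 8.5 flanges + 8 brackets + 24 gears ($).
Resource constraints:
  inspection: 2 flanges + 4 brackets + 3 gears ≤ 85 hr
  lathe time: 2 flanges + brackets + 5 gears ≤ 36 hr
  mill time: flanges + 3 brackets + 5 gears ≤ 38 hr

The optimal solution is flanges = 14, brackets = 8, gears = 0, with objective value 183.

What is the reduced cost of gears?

At the optimum: inspection uses 60 of 85 (slack = 25); lathe time uses 36 of 36 (binding); mill time uses 38 of 38 (binding).
Slack constraints have shadow price 0 (complementary slackness).
From A_Bᵀ y = c: 2·y_lathe time + 1·y_mill time = 8.5; 1·y_lathe time + 3·y_mill time = 8.
This yields shadow prices y_lathe time = 3.5, y_mill time = 1.5.
Reduced cost of gears: c₃ − yᵀa₃ = 24 − (3.5·5 + 1.5·5) = 24 − 25 = -1.

-1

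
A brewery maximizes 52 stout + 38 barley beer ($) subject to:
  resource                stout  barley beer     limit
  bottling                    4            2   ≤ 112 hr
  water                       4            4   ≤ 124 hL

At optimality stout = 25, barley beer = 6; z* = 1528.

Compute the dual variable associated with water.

Both bottling and water are binding at x*.
Dual feasibility on the basic columns requires 4·y_bottling + 4·y_water = 52, 2·y_bottling + 4·y_water = 38.
→ y_bottling = 7 and y_water = 6.
Shadow price of water = 6.

6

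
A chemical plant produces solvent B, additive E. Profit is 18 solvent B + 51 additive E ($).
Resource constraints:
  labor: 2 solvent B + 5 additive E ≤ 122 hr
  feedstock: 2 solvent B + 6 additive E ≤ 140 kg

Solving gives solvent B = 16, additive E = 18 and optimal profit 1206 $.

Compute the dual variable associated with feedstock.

6

Check each constraint at x*: labor 122/122 (tight); feedstock 140/140 (tight).
From A_Bᵀ y = c: 2·y_labor + 2·y_feedstock = 18; 5·y_labor + 6·y_feedstock = 51.
This yields shadow prices y_labor = 3, y_feedstock = 6.
Shadow price of feedstock = 6.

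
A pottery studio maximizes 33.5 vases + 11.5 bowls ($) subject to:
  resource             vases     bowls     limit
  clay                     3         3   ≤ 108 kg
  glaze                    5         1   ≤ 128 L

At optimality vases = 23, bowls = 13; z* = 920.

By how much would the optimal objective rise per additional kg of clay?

At the optimum: clay uses 108 of 108 (binding); glaze uses 128 of 128 (binding).
The binding rows give the dual system: 3·y_clay + 5·y_glaze = 33.5 and 3·y_clay + 1·y_glaze = 11.5.
Solving: y_clay = 2, y_glaze = 5.5.
Shadow price of clay = 2.

2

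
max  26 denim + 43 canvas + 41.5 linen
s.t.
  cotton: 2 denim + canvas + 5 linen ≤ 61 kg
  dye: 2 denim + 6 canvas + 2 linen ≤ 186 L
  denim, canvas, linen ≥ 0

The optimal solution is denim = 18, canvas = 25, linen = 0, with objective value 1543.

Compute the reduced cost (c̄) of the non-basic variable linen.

Check each constraint at x*: cotton 61/61 (tight); dye 186/186 (tight).
Dual feasibility on the basic columns requires 2·y_cotton + 2·y_dye = 26, 1·y_cotton + 6·y_dye = 43.
→ y_cotton = 7 and y_dye = 6.
Reduced cost of linen: c₃ − yᵀa₃ = 41.5 − (7·5 + 6·2) = 41.5 − 47 = -5.5.

-5.5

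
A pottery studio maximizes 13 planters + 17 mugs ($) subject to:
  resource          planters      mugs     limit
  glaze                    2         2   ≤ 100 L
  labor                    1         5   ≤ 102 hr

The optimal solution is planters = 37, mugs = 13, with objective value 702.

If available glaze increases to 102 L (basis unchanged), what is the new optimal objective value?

714

Both glaze and labor are binding at x*.
From A_Bᵀ y = c: 2·y_glaze + 1·y_labor = 13; 2·y_glaze + 5·y_labor = 17.
This yields shadow prices y_glaze = 6, y_labor = 1.
Δz = y_glaze·Δb = 6 × (2) = 12, so new z* = 702 + 12 = 714.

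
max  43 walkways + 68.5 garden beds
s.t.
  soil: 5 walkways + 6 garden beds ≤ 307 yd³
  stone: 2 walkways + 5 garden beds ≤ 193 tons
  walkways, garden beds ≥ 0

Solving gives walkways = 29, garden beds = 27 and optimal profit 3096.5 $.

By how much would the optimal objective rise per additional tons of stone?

6.5

At the optimum: soil uses 307 of 307 (binding); stone uses 193 of 193 (binding).
The binding rows give the dual system: 5·y_soil + 2·y_stone = 43 and 6·y_soil + 5·y_stone = 68.5.
This yields shadow prices y_soil = 6, y_stone = 6.5.
Shadow price of stone = 6.5.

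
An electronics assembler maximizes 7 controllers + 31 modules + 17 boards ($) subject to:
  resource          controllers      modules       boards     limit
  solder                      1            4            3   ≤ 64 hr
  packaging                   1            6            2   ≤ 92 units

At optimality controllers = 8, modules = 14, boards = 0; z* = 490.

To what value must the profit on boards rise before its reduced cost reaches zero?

At the optimum: solder uses 64 of 64 (binding); packaging uses 92 of 92 (binding).
The binding rows give the dual system: 1·y_solder + 1·y_packaging = 7 and 4·y_solder + 6·y_packaging = 31.
This yields shadow prices y_solder = 5.5, y_packaging = 1.5.
boards enters the basis when its profit ≥ yᵀa₃ = 5.5·3 + 1.5·2 = 19.5.

19.5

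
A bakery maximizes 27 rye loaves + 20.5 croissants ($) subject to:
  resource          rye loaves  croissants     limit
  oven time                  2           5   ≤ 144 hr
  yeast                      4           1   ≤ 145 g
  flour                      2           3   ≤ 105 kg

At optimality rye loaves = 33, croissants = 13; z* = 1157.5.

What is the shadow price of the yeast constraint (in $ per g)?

At the optimum: oven time uses 131 of 144 (slack = 13); yeast uses 145 of 145 (binding); flour uses 105 of 105 (binding).
Since oven time is not tight, its dual is 0.
Dual feasibility on the basic columns requires 4·y_yeast + 2·y_flour = 27, 1·y_yeast + 3·y_flour = 20.5.
Solving: y_yeast = 4, y_flour = 5.5.
Shadow price of yeast = 4.

4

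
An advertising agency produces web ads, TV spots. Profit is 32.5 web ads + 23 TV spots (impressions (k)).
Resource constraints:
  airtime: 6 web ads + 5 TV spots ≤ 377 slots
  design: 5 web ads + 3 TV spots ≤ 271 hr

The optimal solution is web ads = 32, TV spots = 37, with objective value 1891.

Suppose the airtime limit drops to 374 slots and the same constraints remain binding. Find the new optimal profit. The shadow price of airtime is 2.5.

Δb = -3, so new z* = 1891 + (2.5)·(-3) = 1891 − 7.5 = 1883.5.

1883.5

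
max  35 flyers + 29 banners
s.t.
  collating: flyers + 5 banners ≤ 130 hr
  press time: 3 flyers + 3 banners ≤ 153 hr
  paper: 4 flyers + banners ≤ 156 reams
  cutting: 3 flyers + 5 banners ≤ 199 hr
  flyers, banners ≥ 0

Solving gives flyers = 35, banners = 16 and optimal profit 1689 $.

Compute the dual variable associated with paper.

Check each constraint at x*: collating 115/130 (slack 15); press time 153/153 (tight); paper 156/156 (tight); cutting 185/199 (slack 14).
Slack constraints have shadow price 0 (complementary slackness).
From A_Bᵀ y = c: 3·y_press time + 4·y_paper = 35; 3·y_press time + 1·y_paper = 29.
This yields shadow prices y_press time = 9, y_paper = 2.
Shadow price of paper = 2.

2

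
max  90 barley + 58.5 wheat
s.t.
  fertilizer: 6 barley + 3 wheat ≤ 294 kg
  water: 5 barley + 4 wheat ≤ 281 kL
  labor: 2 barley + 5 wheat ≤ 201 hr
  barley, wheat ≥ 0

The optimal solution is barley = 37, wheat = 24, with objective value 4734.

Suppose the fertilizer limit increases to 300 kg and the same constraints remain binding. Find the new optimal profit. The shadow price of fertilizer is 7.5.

Δb = 6, so new z* = 4734 + (7.5)·(6) = 4734 + 45 = 4779.

4779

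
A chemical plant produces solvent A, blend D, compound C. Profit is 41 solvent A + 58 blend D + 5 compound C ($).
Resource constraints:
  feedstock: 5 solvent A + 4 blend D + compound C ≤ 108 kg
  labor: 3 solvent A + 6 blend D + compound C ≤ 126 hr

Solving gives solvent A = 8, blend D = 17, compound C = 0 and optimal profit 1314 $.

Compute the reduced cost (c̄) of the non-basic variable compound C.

-6

Both feedstock and labor are binding at x*.
Dual feasibility on the basic columns requires 5·y_feedstock + 3·y_labor = 41, 4·y_feedstock + 6·y_labor = 58.
→ y_feedstock = 4 and y_labor = 7.
Reduced cost of compound C: c₃ − yᵀa₃ = 5 − (4·1 + 7·1) = 5 − 11 = -6.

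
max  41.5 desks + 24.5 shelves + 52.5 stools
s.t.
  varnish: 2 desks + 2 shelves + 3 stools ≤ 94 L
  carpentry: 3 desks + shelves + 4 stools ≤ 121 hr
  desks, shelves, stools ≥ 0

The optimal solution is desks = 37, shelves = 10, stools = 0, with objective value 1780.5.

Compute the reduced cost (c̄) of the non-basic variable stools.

At the optimum: varnish uses 94 of 94 (binding); carpentry uses 121 of 121 (binding).
The binding rows give the dual system: 2·y_varnish + 3·y_carpentry = 41.5 and 2·y_varnish + 1·y_carpentry = 24.5.
→ y_varnish = 8 and y_carpentry = 8.5.
Reduced cost of stools: c₃ − yᵀa₃ = 52.5 − (8·3 + 8.5·4) = 52.5 − 58 = -5.5.

-5.5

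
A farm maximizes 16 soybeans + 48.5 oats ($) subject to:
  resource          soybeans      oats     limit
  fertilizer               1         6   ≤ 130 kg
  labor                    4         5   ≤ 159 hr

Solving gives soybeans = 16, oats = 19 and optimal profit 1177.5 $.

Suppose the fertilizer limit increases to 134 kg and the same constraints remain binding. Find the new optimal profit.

1201.5

Both fertilizer and labor are binding at x*.
Dual feasibility on the basic columns requires 1·y_fertilizer + 4·y_labor = 16, 6·y_fertilizer + 5·y_labor = 48.5.
Solving: y_fertilizer = 6, y_labor = 2.5.
Δz = y_fertilizer·Δb = 6 × (4) = 24, so new z* = 1177.5 + 24 = 1201.5.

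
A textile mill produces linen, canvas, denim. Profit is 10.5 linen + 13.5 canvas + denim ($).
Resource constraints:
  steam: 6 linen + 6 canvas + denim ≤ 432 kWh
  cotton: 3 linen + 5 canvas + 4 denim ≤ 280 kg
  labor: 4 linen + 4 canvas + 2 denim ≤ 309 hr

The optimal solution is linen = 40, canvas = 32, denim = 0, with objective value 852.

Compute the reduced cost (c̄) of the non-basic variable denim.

-6

Binding: steam and cotton. Non-binding: labor (21 unused).
Slack constraints have shadow price 0 (complementary slackness).
Dual feasibility on the basic columns requires 6·y_steam + 3·y_cotton = 10.5, 6·y_steam + 5·y_cotton = 13.5.
This yields shadow prices y_steam = 1, y_cotton = 1.5.
Reduced cost of denim: c₃ − yᵀa₃ = 1 − (1·1 + 1.5·4) = 1 − 7 = -6.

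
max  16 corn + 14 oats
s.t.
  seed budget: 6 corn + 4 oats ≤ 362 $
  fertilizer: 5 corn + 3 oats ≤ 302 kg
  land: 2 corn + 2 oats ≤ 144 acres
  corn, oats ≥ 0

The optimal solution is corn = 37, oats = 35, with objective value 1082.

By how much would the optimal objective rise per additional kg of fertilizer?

At the optimum: seed budget uses 362 of 362 (binding); fertilizer uses 290 of 302 (slack = 12); land uses 144 of 144 (binding).
By complementary slackness, y = 0 for the non-binding constraint.
The binding rows give the dual system: 6·y_seed budget + 2·y_land = 16 and 4·y_seed budget + 2·y_land = 14.
Solving: y_seed budget = 1, y_land = 5.
Shadow price of fertilizer = 0.

0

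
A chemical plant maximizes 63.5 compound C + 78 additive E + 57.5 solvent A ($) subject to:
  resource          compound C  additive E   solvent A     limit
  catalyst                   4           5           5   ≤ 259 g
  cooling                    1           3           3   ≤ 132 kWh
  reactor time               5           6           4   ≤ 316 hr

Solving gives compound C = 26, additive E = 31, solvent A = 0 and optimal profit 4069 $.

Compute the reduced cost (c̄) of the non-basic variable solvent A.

Check each constraint at x*: catalyst 259/259 (tight); cooling 119/132 (slack 13); reactor time 316/316 (tight).
Slack constraints have shadow price 0 (complementary slackness).
The binding rows give the dual system: 4·y_catalyst + 5·y_reactor time = 63.5 and 5·y_catalyst + 6·y_reactor time = 78.
Solving: y_catalyst = 9, y_reactor time = 5.5.
Reduced cost of solvent A: c₃ − yᵀa₃ = 57.5 − (9·5 + 5.5·4) = 57.5 − 67 = -9.5.

-9.5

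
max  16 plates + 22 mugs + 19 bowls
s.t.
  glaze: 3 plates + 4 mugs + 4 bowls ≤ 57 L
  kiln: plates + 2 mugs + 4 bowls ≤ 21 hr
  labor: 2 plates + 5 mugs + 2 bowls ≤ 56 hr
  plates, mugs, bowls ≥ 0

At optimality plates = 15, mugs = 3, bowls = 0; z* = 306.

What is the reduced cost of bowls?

-5

Binding: glaze and kiln. Non-binding: labor (11 unused).
Slack constraints have shadow price 0 (complementary slackness).
The binding rows give the dual system: 3·y_glaze + 1·y_kiln = 16 and 4·y_glaze + 2·y_kiln = 22.
→ y_glaze = 5 and y_kiln = 1.
Reduced cost of bowls: c₃ − yᵀa₃ = 19 − (5·4 + 1·4) = 19 − 24 = -5.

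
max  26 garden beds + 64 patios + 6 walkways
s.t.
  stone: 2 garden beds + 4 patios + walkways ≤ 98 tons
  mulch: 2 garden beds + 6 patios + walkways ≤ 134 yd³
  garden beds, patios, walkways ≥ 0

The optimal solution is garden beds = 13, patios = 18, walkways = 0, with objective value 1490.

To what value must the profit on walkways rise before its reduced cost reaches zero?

13

Both stone and mulch are binding at x*.
Dual feasibility on the basic columns requires 2·y_stone + 2·y_mulch = 26, 4·y_stone + 6·y_mulch = 64.
→ y_stone = 7 and y_mulch = 6.
walkways enters the basis when its profit ≥ yᵀa₃ = 7·1 + 6·1 = 13.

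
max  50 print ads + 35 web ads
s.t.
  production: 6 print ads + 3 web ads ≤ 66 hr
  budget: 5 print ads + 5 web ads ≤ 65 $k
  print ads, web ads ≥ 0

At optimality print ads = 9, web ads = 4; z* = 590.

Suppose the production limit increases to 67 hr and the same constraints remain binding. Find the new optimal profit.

595

At the optimum: production uses 66 of 66 (binding); budget uses 65 of 65 (binding).
From A_Bᵀ y = c: 6·y_production + 5·y_budget = 50; 3·y_production + 5·y_budget = 35.
This yields shadow prices y_production = 5, y_budget = 4.
Δz = y_production·Δb = 5 × (1) = 5, so new z* = 590 + 5 = 595.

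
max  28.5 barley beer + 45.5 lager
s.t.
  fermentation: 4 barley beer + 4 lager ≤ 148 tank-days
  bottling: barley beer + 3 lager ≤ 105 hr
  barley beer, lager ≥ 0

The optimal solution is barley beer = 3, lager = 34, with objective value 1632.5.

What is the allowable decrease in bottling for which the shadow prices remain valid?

Binding constraints: fermentation, bottling. The basis is B = [[4,4],[1,3]] with det 8.
Per unit decrease in bottling, x* moves by d = (0.5, -0.5).
The basis stays optimal until lager reaches 0; allowable decrease = 68 hr.

68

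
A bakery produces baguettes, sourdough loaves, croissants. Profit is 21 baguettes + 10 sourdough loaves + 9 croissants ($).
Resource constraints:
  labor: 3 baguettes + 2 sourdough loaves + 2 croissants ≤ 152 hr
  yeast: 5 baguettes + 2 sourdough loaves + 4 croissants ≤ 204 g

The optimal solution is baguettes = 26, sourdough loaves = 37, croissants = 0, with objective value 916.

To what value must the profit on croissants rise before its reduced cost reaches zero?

Check each constraint at x*: labor 152/152 (tight); yeast 204/204 (tight).
From A_Bᵀ y = c: 3·y_labor + 5·y_yeast = 21; 2·y_labor + 2·y_yeast = 10.
→ y_labor = 2 and y_yeast = 3.
croissants enters the basis when its profit ≥ yᵀa₃ = 2·2 + 3·4 = 16.

16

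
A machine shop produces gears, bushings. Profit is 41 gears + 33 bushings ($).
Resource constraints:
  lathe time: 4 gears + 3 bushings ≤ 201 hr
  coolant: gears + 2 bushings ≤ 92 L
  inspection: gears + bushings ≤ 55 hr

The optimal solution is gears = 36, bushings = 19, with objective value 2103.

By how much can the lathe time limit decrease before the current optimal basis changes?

18

Binding constraints: lathe time, inspection. The basis is B = [[4,3],[1,1]] with det 1.
Per unit decrease in lathe time, x* moves by d = (-1, 1).
The basis stays optimal until coolant becomes binding; allowable decrease = 18 hr.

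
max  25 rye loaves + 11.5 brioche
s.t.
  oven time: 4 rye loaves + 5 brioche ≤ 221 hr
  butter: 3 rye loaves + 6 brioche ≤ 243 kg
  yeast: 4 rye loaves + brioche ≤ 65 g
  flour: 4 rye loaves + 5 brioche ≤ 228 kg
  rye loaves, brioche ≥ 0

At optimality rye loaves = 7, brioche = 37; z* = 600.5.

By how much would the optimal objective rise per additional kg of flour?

0

Binding: butter and yeast. Non-binding: oven time (8 unused), flour (15 unused).
Slack constraints have shadow price 0 (complementary slackness).
The binding rows give the dual system: 3·y_butter + 4·y_yeast = 25 and 6·y_butter + 1·y_yeast = 11.5.
→ y_butter = 1 and y_yeast = 5.5.
Shadow price of flour = 0.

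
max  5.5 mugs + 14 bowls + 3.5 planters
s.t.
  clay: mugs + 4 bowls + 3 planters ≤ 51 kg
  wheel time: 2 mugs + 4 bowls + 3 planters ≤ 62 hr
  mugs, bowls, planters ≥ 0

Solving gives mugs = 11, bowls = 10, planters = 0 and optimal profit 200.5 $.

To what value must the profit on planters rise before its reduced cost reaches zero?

10.5

Check each constraint at x*: clay 51/51 (tight); wheel time 62/62 (tight).
From A_Bᵀ y = c: 1·y_clay + 2·y_wheel time = 5.5; 4·y_clay + 4·y_wheel time = 14.
This yields shadow prices y_clay = 1.5, y_wheel time = 2.
planters enters the basis when its profit ≥ yᵀa₃ = 1.5·3 + 2·3 = 10.5.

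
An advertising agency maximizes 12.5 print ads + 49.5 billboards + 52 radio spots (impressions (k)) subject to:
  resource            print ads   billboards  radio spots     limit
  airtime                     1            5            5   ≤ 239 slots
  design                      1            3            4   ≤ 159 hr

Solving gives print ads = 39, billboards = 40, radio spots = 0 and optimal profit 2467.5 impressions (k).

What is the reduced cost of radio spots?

Both airtime and design are binding at x*.
Dual feasibility on the basic columns requires 1·y_airtime + 1·y_design = 12.5, 5·y_airtime + 3·y_design = 49.5.
→ y_airtime = 6 and y_design = 6.5.
Reduced cost of radio spots: c₃ − yᵀa₃ = 52 − (6·5 + 6.5·4) = 52 − 56 = -4.

-4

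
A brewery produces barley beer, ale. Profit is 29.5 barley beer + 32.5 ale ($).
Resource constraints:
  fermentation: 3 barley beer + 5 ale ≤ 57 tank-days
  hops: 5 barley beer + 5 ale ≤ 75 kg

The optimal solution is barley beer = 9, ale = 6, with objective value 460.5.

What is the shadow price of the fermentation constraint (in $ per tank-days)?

1.5

At the optimum: fermentation uses 57 of 57 (binding); hops uses 75 of 75 (binding).
Dual feasibility on the basic columns requires 3·y_fermentation + 5·y_hops = 29.5, 5·y_fermentation + 5·y_hops = 32.5.
Solving: y_fermentation = 1.5, y_hops = 5.
Shadow price of fermentation = 1.5.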